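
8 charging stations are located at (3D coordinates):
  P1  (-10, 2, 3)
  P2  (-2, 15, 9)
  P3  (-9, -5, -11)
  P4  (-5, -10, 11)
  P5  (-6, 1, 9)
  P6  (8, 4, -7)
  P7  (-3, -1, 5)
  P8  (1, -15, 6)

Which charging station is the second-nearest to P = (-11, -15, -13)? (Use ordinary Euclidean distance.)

P8

Since √ is increasing, it suffices to compare squared distances:
|PP1|² = (-11−(-10))² + (-15−2)² + (-13−3)² = 1 + 289 + 256 = 546
|PP2|² = (-11−(-2))² + (-15−15)² + (-13−9)² = 81 + 900 + 484 = 1465
|PP3|² = (-11−(-9))² + (-15−(-5))² + (-13−(-11))² = 4 + 100 + 4 = 108
|PP4|² = (-11−(-5))² + (-15−(-10))² + (-13−11)² = 36 + 25 + 576 = 637
|PP5|² = (-11−(-6))² + (-15−1)² + (-13−9)² = 25 + 256 + 484 = 765
|PP6|² = (-11−8)² + (-15−4)² + (-13−(-7))² = 361 + 361 + 36 = 758
|PP7|² = (-11−(-3))² + (-15−(-1))² + (-13−5)² = 64 + 196 + 324 = 584
|PP8|² = (-11−1)² + (-15−(-15))² + (-13−6)² = 144 + 0 + 361 = 505
Sorted ascending: P3, P8, P1, … — the second-nearest is P8.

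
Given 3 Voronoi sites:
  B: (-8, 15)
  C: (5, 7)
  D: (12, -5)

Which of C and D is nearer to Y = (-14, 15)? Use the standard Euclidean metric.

Compare squared distances:
|YC|² = (-14−5)² + (15−7)² = 361 + 64 = 425
|YD|² = (-14−12)² + (15−(-5))² = 676 + 400 = 1076
425 < 1076, so C is closer.

C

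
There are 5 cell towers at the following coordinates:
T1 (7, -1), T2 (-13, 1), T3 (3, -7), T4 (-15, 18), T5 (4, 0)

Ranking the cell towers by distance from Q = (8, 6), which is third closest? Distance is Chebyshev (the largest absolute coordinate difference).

T3

d(Q,T1) = max(1, 7) = 7
d(Q,T2) = max(21, 5) = 21
d(Q,T3) = max(5, 13) = 13
d(Q,T4) = max(23, 12) = 23
d(Q,T5) = max(4, 6) = 6
Sorted ascending: T5, T1, T3, T2, … — the third-nearest is T3.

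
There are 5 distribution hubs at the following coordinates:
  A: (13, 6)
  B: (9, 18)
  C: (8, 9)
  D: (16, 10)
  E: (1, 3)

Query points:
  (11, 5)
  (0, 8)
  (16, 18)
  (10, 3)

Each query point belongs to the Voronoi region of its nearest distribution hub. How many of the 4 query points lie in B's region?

(11, 5) — d² to each: A:5, B:173, C:25, D:50, E:104 → nearest is A
(0, 8) — d² to each: A:173, B:181, C:65, D:260, E:26 → nearest is E
(16, 18) — d² to each: A:153, B:49, C:145, D:64, E:450 → nearest is B
(10, 3) — d² to each: A:18, B:226, C:40, D:85, E:81 → nearest is A
1 of the 4 points has B as nearest.

1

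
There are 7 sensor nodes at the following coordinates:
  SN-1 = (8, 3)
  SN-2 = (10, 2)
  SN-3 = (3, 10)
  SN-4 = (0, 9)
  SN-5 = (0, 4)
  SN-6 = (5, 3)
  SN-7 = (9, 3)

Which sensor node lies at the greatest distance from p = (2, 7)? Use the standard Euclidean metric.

SN-2

Squared Euclidean distances:
d²(p, SN-1) = (2−8)² + (7−3)² = 36 + 16 = 52
d²(p, SN-2) = (2−10)² + (7−2)² = 64 + 25 = 89
d²(p, SN-3) = (2−3)² + (7−10)² = 1 + 9 = 10
d²(p, SN-4) = (2−0)² + (7−9)² = 4 + 4 = 8
d²(p, SN-5) = (2−0)² + (7−4)² = 4 + 9 = 13
d²(p, SN-6) = (2−5)² + (7−3)² = 9 + 16 = 25
d²(p, SN-7) = (2−9)² + (7−3)² = 49 + 16 = 65
The largest is to SN-2.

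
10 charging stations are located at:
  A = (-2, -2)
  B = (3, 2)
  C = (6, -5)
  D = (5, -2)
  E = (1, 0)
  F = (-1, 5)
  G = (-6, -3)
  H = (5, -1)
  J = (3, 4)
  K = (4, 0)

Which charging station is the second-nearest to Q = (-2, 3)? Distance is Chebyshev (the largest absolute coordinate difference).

d(Q,A) = max(0, 5) = 5
d(Q,B) = max(5, 1) = 5
d(Q,C) = max(8, 8) = 8
d(Q,D) = max(7, 5) = 7
d(Q,E) = max(3, 3) = 3
d(Q,F) = max(1, 2) = 2
d(Q,G) = max(4, 6) = 6
d(Q,H) = max(7, 4) = 7
d(Q,J) = max(5, 1) = 5
d(Q,K) = max(6, 3) = 6
Sorted ascending: F, E, A, … — the second-nearest is E.

E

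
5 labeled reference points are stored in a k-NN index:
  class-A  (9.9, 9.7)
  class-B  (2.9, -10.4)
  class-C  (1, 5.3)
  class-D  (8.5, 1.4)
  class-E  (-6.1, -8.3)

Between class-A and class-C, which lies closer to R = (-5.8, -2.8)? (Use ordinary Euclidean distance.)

class-C

Compare squared distances:
d²(R, class-A) = (-5.8−9.9)² + (-2.8−9.7)² = 246.49 + 156.25 = 402.74
d²(R, class-C) = (-5.8−1)² + (-2.8−5.3)² = 46.24 + 65.61 = 111.85
402.74 > 111.85, so class-C is closer.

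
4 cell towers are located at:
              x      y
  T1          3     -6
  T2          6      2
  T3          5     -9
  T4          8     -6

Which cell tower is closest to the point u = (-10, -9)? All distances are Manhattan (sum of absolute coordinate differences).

d(u,T1) = |-10−3| + |-9−(-6)| = 13 + 3 = 16
d(u,T2) = |-10−6| + |-9−2| = 16 + 11 = 27
d(u,T3) = |-10−5| + |-9−(-9)| = 15 + 0 = 15
d(u,T4) = |-10−8| + |-9−(-6)| = 18 + 3 = 21
Minimum is at T3.

T3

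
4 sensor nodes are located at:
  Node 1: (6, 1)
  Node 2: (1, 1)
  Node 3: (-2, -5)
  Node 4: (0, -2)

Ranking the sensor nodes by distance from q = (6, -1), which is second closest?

Squared Euclidean distances:
d²(q, Node 1) = (6−6)² + (-1−1)² = 0 + 4 = 4
d²(q, Node 2) = (6−1)² + (-1−1)² = 25 + 4 = 29
d²(q, Node 3) = (6−(-2))² + (-1−(-5))² = 64 + 16 = 80
d²(q, Node 4) = (6−0)² + (-1−(-2))² = 36 + 1 = 37
Sorted ascending: Node 1, Node 2, Node 4, … — the second-nearest is Node 2.

Node 2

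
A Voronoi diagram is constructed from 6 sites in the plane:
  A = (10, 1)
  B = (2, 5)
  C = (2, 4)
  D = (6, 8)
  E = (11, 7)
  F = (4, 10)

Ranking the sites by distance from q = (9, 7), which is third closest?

Since √ is increasing, it suffices to compare squared distances:
|qA|² = (9−10)² + (7−1)² = 1 + 36 = 37
|qB|² = (9−2)² + (7−5)² = 49 + 4 = 53
|qC|² = (9−2)² + (7−4)² = 49 + 9 = 58
|qD|² = (9−6)² + (7−8)² = 9 + 1 = 10
|qE|² = (9−11)² + (7−7)² = 4 + 0 = 4
|qF|² = (9−4)² + (7−10)² = 25 + 9 = 34
Sorted ascending: E, D, F, A, … — the third-nearest is F.

F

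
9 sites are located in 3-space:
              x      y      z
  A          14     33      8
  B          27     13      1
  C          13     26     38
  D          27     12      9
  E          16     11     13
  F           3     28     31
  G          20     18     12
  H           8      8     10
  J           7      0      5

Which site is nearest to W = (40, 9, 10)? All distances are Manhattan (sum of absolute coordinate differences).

D

d(W,A) = |40−14| + |9−33| + |10−8| = 26 + 24 + 2 = 52
d(W,B) = |40−27| + |9−13| + |10−1| = 13 + 4 + 9 = 26
d(W,C) = |40−13| + |9−26| + |10−38| = 27 + 17 + 28 = 72
d(W,D) = |40−27| + |9−12| + |10−9| = 13 + 3 + 1 = 17
d(W,E) = |40−16| + |9−11| + |10−13| = 24 + 2 + 3 = 29
d(W,F) = |40−3| + |9−28| + |10−31| = 37 + 19 + 21 = 77
d(W,G) = |40−20| + |9−18| + |10−12| = 20 + 9 + 2 = 31
d(W,H) = |40−8| + |9−8| + |10−10| = 32 + 1 + 0 = 33
d(W,J) = |40−7| + |9−0| + |10−5| = 33 + 9 + 5 = 47
D is nearest.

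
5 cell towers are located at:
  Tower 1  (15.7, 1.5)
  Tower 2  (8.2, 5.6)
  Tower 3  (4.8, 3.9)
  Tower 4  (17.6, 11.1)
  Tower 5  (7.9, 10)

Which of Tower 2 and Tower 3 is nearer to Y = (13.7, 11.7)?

Tower 2

Compare squared distances:
d²(Y, Tower 2) = (13.7−8.2)² + (11.7−5.6)² = 30.25 + 37.21 = 67.46
d²(Y, Tower 3) = (13.7−4.8)² + (11.7−3.9)² = 79.21 + 60.84 = 140.05
67.46 < 140.05, so Tower 2 is closer.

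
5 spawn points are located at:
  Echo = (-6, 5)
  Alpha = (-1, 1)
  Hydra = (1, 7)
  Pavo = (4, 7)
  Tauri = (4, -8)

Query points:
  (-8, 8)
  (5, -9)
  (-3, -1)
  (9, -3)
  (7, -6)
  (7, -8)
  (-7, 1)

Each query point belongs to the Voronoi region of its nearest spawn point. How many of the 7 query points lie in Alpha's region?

1

(-8, 8) — d² to each: Echo:13, Alpha:98, Hydra:82, Pavo:145, Tauri:400 → nearest is Echo
(5, -9) — d² to each: Echo:317, Alpha:136, Hydra:272, Pavo:257, Tauri:2 → nearest is Tauri
(-3, -1) — d² to each: Echo:45, Alpha:8, Hydra:80, Pavo:113, Tauri:98 → nearest is Alpha
(9, -3) — d² to each: Echo:289, Alpha:116, Hydra:164, Pavo:125, Tauri:50 → nearest is Tauri
(7, -6) — d² to each: Echo:290, Alpha:113, Hydra:205, Pavo:178, Tauri:13 → nearest is Tauri
(7, -8) — d² to each: Echo:338, Alpha:145, Hydra:261, Pavo:234, Tauri:9 → nearest is Tauri
(-7, 1) — d² to each: Echo:17, Alpha:36, Hydra:100, Pavo:157, Tauri:202 → nearest is Echo
1 of the 7 points has Alpha as nearest.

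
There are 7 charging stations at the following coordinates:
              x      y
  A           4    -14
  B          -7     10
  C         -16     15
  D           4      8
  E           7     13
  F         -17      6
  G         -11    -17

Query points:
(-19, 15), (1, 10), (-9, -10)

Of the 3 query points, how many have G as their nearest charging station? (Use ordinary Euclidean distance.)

1

(-19, 15) — d² to each: A:1370, B:169, C:9, D:578, E:680, F:85, G:1088 → nearest is C
(1, 10) — d² to each: A:585, B:64, C:314, D:13, E:45, F:340, G:873 → nearest is D
(-9, -10) — d² to each: A:185, B:404, C:674, D:493, E:785, F:320, G:53 → nearest is G
1 of the 3 points has G as nearest.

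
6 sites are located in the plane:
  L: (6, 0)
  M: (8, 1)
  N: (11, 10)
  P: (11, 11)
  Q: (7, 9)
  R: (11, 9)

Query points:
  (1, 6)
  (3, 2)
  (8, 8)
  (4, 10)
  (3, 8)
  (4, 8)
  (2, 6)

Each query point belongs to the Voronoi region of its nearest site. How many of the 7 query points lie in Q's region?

(1, 6) — d² to each: L:61, M:74, N:116, P:125, Q:45, R:109 → nearest is Q
(3, 2) — d² to each: L:13, M:26, N:128, P:145, Q:65, R:113 → nearest is L
(8, 8) — d² to each: L:68, M:49, N:13, P:18, Q:2, R:10 → nearest is Q
(4, 10) — d² to each: L:104, M:97, N:49, P:50, Q:10, R:50 → nearest is Q
(3, 8) — d² to each: L:73, M:74, N:68, P:73, Q:17, R:65 → nearest is Q
(4, 8) — d² to each: L:68, M:65, N:53, P:58, Q:10, R:50 → nearest is Q
(2, 6) — d² to each: L:52, M:61, N:97, P:106, Q:34, R:90 → nearest is Q
6 of the 7 points have Q as nearest.

6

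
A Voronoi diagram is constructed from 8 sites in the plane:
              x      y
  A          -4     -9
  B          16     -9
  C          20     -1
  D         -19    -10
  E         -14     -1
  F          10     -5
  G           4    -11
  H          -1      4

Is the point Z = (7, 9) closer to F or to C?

Compare squared distances:
|ZF|² = (7−10)² + (9−(-5))² = 9 + 196 = 205
|ZC|² = (7−20)² + (9−(-1))² = 169 + 100 = 269
205 < 269, so F is closer.

F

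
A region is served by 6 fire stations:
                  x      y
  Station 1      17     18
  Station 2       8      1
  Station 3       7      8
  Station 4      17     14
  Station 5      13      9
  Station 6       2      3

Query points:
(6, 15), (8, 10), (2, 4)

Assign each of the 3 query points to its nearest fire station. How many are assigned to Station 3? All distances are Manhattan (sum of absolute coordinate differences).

2

(6, 15) — d to each: Station 1:14, Station 2:16, Station 3:8, Station 4:12, Station 5:13, Station 6:16 → nearest is Station 3
(8, 10) — d to each: Station 1:17, Station 2:9, Station 3:3, Station 4:13, Station 5:6, Station 6:13 → nearest is Station 3
(2, 4) — d to each: Station 1:29, Station 2:9, Station 3:9, Station 4:25, Station 5:16, Station 6:1 → nearest is Station 6
2 of the 3 points have Station 3 as nearest.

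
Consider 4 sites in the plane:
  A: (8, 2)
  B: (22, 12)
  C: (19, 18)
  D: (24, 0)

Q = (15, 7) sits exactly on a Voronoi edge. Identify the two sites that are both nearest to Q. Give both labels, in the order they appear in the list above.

Squared distances from Q to each site:
|QA|² = 49 + 25 = 74
|QB|² = 49 + 25 = 74
|QC|² = 16 + 121 = 137
|QD|² = 81 + 49 = 130
Q is equidistant from A and B (both at squared distance 74), and every other site is strictly farther — so Q lies on the A–B Voronoi edge.

A and B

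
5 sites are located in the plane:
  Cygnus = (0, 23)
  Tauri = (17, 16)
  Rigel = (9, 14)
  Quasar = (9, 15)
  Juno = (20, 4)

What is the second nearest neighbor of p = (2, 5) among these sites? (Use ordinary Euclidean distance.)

Quasar

Squared Euclidean distances:
d²(p, Cygnus) = (2−0)² + (5−23)² = 4 + 324 = 328
d²(p, Tauri) = (2−17)² + (5−16)² = 225 + 121 = 346
d²(p, Rigel) = (2−9)² + (5−14)² = 49 + 81 = 130
d²(p, Quasar) = (2−9)² + (5−15)² = 49 + 100 = 149
d²(p, Juno) = (2−20)² + (5−4)² = 324 + 1 = 325
Sorted ascending: Rigel, Quasar, Juno, … — the second-nearest is Quasar.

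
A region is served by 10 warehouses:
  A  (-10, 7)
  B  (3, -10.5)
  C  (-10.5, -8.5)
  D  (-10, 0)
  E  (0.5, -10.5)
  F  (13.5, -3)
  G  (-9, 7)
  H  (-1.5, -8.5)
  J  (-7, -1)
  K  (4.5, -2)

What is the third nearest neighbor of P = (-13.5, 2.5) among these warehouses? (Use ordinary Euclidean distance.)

G

Since √ is increasing, it suffices to compare squared distances:
|PA|² = (-13.5−(-10))² + (2.5−7)² = 12.25 + 20.25 = 32.5
|PB|² = (-13.5−3)² + (2.5−(-10.5))² = 272.25 + 169 = 441.25
|PC|² = (-13.5−(-10.5))² + (2.5−(-8.5))² = 9 + 121 = 130
|PD|² = (-13.5−(-10))² + (2.5−0)² = 12.25 + 6.25 = 18.5
|PE|² = (-13.5−0.5)² + (2.5−(-10.5))² = 196 + 169 = 365
|PF|² = (-13.5−13.5)² + (2.5−(-3))² = 729 + 30.25 = 759.25
|PG|² = (-13.5−(-9))² + (2.5−7)² = 20.25 + 20.25 = 40.5
|PH|² = (-13.5−(-1.5))² + (2.5−(-8.5))² = 144 + 121 = 265
|PJ|² = (-13.5−(-7))² + (2.5−(-1))² = 42.25 + 12.25 = 54.5
|PK|² = (-13.5−4.5)² + (2.5−(-2))² = 324 + 20.25 = 344.25
Sorted ascending: D, A, G, J, … — the third-nearest is G.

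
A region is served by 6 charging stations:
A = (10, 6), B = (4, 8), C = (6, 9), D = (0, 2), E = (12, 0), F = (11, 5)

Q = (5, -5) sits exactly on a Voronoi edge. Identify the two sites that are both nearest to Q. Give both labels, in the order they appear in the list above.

Squared distances from Q to each site:
|QA|² = 25 + 121 = 146
|QB|² = 1 + 169 = 170
|QC|² = 1 + 196 = 197
|QD|² = 25 + 49 = 74
|QE|² = 49 + 25 = 74
|QF|² = 36 + 100 = 136
Q is equidistant from D and E (both at squared distance 74), and every other site is strictly farther — so Q lies on the D–E Voronoi edge.

D and E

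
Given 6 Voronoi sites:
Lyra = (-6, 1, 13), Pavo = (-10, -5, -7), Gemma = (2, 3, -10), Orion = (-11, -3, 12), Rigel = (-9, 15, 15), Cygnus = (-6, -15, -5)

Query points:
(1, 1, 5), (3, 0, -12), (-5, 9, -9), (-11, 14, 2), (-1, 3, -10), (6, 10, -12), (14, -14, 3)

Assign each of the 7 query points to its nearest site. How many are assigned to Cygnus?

(1, 1, 5) — d² to each: Lyra:113, Pavo:301, Gemma:230, Orion:209, Rigel:396, Cygnus:405 → nearest is Lyra
(3, 0, -12) — d² to each: Lyra:707, Pavo:219, Gemma:14, Orion:781, Rigel:1098, Cygnus:355 → nearest is Gemma
(-5, 9, -9) — d² to each: Lyra:549, Pavo:225, Gemma:86, Orion:621, Rigel:628, Cygnus:593 → nearest is Gemma
(-11, 14, 2) — d² to each: Lyra:315, Pavo:443, Gemma:434, Orion:389, Rigel:174, Cygnus:915 → nearest is Rigel
(-1, 3, -10) — d² to each: Lyra:558, Pavo:154, Gemma:9, Orion:620, Rigel:833, Cygnus:374 → nearest is Gemma
(6, 10, -12) — d² to each: Lyra:850, Pavo:506, Gemma:69, Orion:1034, Rigel:979, Cygnus:818 → nearest is Gemma
(14, -14, 3) — d² to each: Lyra:725, Pavo:757, Gemma:602, Orion:827, Rigel:1514, Cygnus:465 → nearest is Cygnus
1 of the 7 points has Cygnus as nearest.

1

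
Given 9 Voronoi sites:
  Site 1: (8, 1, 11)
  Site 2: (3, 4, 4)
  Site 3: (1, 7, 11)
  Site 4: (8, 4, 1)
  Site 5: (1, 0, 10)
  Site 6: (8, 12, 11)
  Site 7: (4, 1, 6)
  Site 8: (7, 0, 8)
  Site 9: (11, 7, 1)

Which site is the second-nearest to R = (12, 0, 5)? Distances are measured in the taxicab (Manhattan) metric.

d(R, Site 1) = 4 + 1 + 6 = 11
d(R, Site 2) = 9 + 4 + 1 = 14
d(R, Site 3) = 11 + 7 + 6 = 24
d(R, Site 4) = 4 + 4 + 4 = 12
d(R, Site 5) = 11 + 0 + 5 = 16
d(R, Site 6) = 4 + 12 + 6 = 22
d(R, Site 7) = 8 + 1 + 1 = 10
d(R, Site 8) = 5 + 0 + 3 = 8
d(R, Site 9) = 1 + 7 + 4 = 12
Sorted ascending: Site 8, Site 7, Site 1, … — the second-nearest is Site 7.

Site 7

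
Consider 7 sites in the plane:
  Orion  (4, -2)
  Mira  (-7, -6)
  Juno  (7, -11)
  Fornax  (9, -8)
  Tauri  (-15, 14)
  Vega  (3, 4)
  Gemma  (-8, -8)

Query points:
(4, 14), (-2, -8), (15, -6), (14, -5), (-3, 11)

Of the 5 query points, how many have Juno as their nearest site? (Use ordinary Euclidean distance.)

(4, 14) — d² to each: Orion:256, Mira:521, Juno:634, Fornax:509, Tauri:361, Vega:101, Gemma:628 → nearest is Vega
(-2, -8) — d² to each: Orion:72, Mira:29, Juno:90, Fornax:121, Tauri:653, Vega:169, Gemma:36 → nearest is Mira
(15, -6) — d² to each: Orion:137, Mira:484, Juno:89, Fornax:40, Tauri:1300, Vega:244, Gemma:533 → nearest is Fornax
(14, -5) — d² to each: Orion:109, Mira:442, Juno:85, Fornax:34, Tauri:1202, Vega:202, Gemma:493 → nearest is Fornax
(-3, 11) — d² to each: Orion:218, Mira:305, Juno:584, Fornax:505, Tauri:153, Vega:85, Gemma:386 → nearest is Vega
0 of the 5 points have Juno as nearest.

0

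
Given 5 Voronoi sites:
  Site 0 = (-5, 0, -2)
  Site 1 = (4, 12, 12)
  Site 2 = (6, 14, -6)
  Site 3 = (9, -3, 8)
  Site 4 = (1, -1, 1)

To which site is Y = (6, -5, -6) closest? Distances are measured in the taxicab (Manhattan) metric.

Site 4

d(Y, Site 0) = |6−(-5)| + |-5−0| + |-6−(-2)| = 11 + 5 + 4 = 20
d(Y, Site 1) = |6−4| + |-5−12| + |-6−12| = 2 + 17 + 18 = 37
d(Y, Site 2) = |6−6| + |-5−14| + |-6−(-6)| = 0 + 19 + 0 = 19
d(Y, Site 3) = |6−9| + |-5−(-3)| + |-6−8| = 3 + 2 + 14 = 19
d(Y, Site 4) = |6−1| + |-5−(-1)| + |-6−1| = 5 + 4 + 7 = 16
Site 4 is nearest.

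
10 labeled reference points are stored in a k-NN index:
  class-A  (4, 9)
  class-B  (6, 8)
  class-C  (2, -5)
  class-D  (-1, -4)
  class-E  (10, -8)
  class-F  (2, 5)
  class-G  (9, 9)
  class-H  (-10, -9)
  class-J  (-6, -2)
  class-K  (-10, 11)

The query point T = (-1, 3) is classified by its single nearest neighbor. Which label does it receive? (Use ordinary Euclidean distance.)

Since √ is increasing, it suffices to compare squared distances:
d²(T, class-A) = (-1−4)² + (3−9)² = 25 + 36 = 61
d²(T, class-B) = (-1−6)² + (3−8)² = 49 + 25 = 74
d²(T, class-C) = (-1−2)² + (3−(-5))² = 9 + 64 = 73
d²(T, class-D) = (-1−(-1))² + (3−(-4))² = 0 + 49 = 49
d²(T, class-E) = (-1−10)² + (3−(-8))² = 121 + 121 = 242
d²(T, class-F) = (-1−2)² + (3−5)² = 9 + 4 = 13
d²(T, class-G) = (-1−9)² + (3−9)² = 100 + 36 = 136
d²(T, class-H) = (-1−(-10))² + (3−(-9))² = 81 + 144 = 225
d²(T, class-J) = (-1−(-6))² + (3−(-2))² = 25 + 25 = 50
d²(T, class-K) = (-1−(-10))² + (3−11)² = 81 + 64 = 145
The smallest is to class-F, so T lies in the Voronoi region of class-F.

class-F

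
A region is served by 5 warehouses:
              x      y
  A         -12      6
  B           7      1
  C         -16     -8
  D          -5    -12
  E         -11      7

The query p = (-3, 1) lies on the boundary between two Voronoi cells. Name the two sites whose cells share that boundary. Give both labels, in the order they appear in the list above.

Squared distances from p to each site:
|pA|² = (-3−(-12))² + (1−6)² = 81 + 25 = 106
|pB|² = (-3−7)² + (1−1)² = 100 + 0 = 100
|pC|² = (-3−(-16))² + (1−(-8))² = 169 + 81 = 250
|pD|² = (-3−(-5))² + (1−(-12))² = 4 + 169 = 173
|pE|² = (-3−(-11))² + (1−7)² = 64 + 36 = 100
p is equidistant from B and E (both at squared distance 100), and every other site is strictly farther — so p lies on the B–E Voronoi edge.

B and E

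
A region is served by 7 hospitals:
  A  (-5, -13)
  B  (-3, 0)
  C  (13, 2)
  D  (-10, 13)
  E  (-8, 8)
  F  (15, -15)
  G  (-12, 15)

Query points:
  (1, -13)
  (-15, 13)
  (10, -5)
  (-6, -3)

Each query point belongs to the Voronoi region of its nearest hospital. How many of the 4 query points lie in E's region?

0

(1, -13) — d² to each: A:36, B:185, C:369, D:797, E:522, F:200, G:953 → nearest is A
(-15, 13) — d² to each: A:776, B:313, C:905, D:25, E:74, F:1684, G:13 → nearest is G
(10, -5) — d² to each: A:289, B:194, C:58, D:724, E:493, F:125, G:884 → nearest is C
(-6, -3) — d² to each: A:101, B:18, C:386, D:272, E:125, F:585, G:360 → nearest is B
0 of the 4 points have E as nearest.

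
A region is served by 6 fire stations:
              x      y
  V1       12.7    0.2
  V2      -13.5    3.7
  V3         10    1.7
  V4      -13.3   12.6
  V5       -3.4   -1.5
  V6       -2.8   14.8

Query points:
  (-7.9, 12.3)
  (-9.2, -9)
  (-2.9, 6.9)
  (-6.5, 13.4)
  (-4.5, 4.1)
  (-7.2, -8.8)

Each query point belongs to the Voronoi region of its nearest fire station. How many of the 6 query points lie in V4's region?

1

(-7.9, 12.3) — d² to each: V1:570.77, V2:105.32, V3:432.77, V4:29.25, V5:210.69, V6:32.26 → nearest is V4
(-9.2, -9) — d² to each: V1:564.25, V2:179.78, V3:483.13, V4:483.37, V5:89.89, V6:607.4 → nearest is V5
(-2.9, 6.9) — d² to each: V1:288.25, V2:122.6, V3:193.45, V4:140.65, V5:70.81, V6:62.42 → nearest is V6
(-6.5, 13.4) — d² to each: V1:542.88, V2:143.09, V3:409.14, V4:46.88, V5:231.62, V6:15.65 → nearest is V6
(-4.5, 4.1) — d² to each: V1:311.05, V2:81.16, V3:216.01, V4:149.69, V5:32.57, V6:117.38 → nearest is V5
(-7.2, -8.8) — d² to each: V1:477.01, V2:195.94, V3:406.09, V4:495.17, V5:67.73, V6:576.32 → nearest is V5
1 of the 6 points has V4 as nearest.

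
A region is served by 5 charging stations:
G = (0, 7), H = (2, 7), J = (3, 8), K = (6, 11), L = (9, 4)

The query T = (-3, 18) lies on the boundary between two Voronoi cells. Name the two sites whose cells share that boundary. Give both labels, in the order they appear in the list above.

Squared distances from T to each site:
|TG|² = (-3−0)² + (18−7)² = 9 + 121 = 130
|TH|² = (-3−2)² + (18−7)² = 25 + 121 = 146
|TJ|² = (-3−3)² + (18−8)² = 36 + 100 = 136
|TK|² = (-3−6)² + (18−11)² = 81 + 49 = 130
|TL|² = (-3−9)² + (18−4)² = 144 + 196 = 340
T is equidistant from G and K (both at squared distance 130), and every other site is strictly farther — so T lies on the G–K Voronoi edge.

G and K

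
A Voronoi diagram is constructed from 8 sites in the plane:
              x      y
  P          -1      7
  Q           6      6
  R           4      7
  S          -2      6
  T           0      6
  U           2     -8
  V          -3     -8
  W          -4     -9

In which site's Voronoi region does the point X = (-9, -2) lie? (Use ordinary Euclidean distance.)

Compare squared distances (the ordering matches that of the actual distances):
|XP|² = (-9−(-1))² + (-2−7)² = 64 + 81 = 145
|XQ|² = (-9−6)² + (-2−6)² = 225 + 64 = 289
|XR|² = (-9−4)² + (-2−7)² = 169 + 81 = 250
|XS|² = (-9−(-2))² + (-2−6)² = 49 + 64 = 113
|XT|² = (-9−0)² + (-2−6)² = 81 + 64 = 145
|XU|² = (-9−2)² + (-2−(-8))² = 121 + 36 = 157
|XV|² = (-9−(-3))² + (-2−(-8))² = 36 + 36 = 72
|XW|² = (-9−(-4))² + (-2−(-9))² = 25 + 49 = 74
The smallest is to V, so X lies in the Voronoi region of V.

V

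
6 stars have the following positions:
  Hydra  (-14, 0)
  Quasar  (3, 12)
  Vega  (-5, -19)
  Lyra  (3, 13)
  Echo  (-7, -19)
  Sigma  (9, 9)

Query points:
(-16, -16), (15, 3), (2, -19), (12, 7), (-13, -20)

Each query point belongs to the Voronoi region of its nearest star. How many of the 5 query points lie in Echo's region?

(-16, -16) — d² to each: Hydra:260, Quasar:1145, Vega:130, Lyra:1202, Echo:90, Sigma:1250 → nearest is Echo
(15, 3) — d² to each: Hydra:850, Quasar:225, Vega:884, Lyra:244, Echo:968, Sigma:72 → nearest is Sigma
(2, -19) — d² to each: Hydra:617, Quasar:962, Vega:49, Lyra:1025, Echo:81, Sigma:833 → nearest is Vega
(12, 7) — d² to each: Hydra:725, Quasar:106, Vega:965, Lyra:117, Echo:1037, Sigma:13 → nearest is Sigma
(-13, -20) — d² to each: Hydra:401, Quasar:1280, Vega:65, Lyra:1345, Echo:37, Sigma:1325 → nearest is Echo
2 of the 5 points have Echo as nearest.

2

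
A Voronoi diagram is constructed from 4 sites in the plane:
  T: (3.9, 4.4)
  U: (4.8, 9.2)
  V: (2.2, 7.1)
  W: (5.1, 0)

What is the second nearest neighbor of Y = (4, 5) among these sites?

V

Squared Euclidean distances:
|YT|² = (4−3.9)² + (5−4.4)² = 0.01 + 0.36 = 0.37
|YU|² = (4−4.8)² + (5−9.2)² = 0.64 + 17.64 = 18.28
|YV|² = (4−2.2)² + (5−7.1)² = 3.24 + 4.41 = 7.65
|YW|² = (4−5.1)² + (5−0)² = 1.21 + 25 = 26.21
Sorted ascending: T, V, U, … — the second-nearest is V.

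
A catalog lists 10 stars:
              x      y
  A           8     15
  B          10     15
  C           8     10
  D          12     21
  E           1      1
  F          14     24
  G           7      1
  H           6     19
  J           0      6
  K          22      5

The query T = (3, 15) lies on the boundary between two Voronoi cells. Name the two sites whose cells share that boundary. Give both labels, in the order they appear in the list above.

A and H

Squared distances from T to each site:
|TA|² = 25 + 0 = 25
|TB|² = 49 + 0 = 49
|TC|² = 25 + 25 = 50
|TD|² = 81 + 36 = 117
|TE|² = 4 + 196 = 200
|TF|² = 121 + 81 = 202
|TG|² = 16 + 196 = 212
|TH|² = 9 + 16 = 25
|TJ|² = 9 + 81 = 90
|TK|² = 361 + 100 = 461
T is equidistant from A and H (both at squared distance 25), and every other site is strictly farther — so T lies on the A–H Voronoi edge.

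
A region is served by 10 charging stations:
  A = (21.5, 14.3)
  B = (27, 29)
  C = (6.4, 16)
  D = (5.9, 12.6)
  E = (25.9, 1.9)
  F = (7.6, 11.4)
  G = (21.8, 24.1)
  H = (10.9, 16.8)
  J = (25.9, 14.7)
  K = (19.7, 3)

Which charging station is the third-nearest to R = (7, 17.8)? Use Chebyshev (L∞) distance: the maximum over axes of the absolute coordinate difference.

d(R,A) = max(14.5, 3.5) = 14.5
d(R,B) = max(20, 11.2) = 20
d(R,C) = max(0.6, 1.8) = 1.8
d(R,D) = max(1.1, 5.2) = 5.2
d(R,E) = max(18.9, 15.9) = 18.9
d(R,F) = max(0.6, 6.4) = 6.4
d(R,G) = max(14.8, 6.3) = 14.8
d(R,H) = max(3.9, 1) = 3.9
d(R,J) = max(18.9, 3.1) = 18.9
d(R,K) = max(12.7, 14.8) = 14.8
Sorted ascending: C, H, D, F, … — the third-nearest is D.

D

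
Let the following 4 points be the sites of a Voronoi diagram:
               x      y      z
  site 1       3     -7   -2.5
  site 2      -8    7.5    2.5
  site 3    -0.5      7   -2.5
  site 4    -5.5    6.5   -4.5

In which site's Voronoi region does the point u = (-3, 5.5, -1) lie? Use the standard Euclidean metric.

Since √ is increasing, it suffices to compare squared distances:
d²(u, site 1) = (-3−3)² + (5.5−(-7))² + (-1−(-2.5))² = 36 + 156.25 + 2.25 = 194.5
d²(u, site 2) = (-3−(-8))² + (5.5−7.5)² + (-1−2.5)² = 25 + 4 + 12.25 = 41.25
d²(u, site 3) = (-3−(-0.5))² + (5.5−7)² + (-1−(-2.5))² = 6.25 + 2.25 + 2.25 = 10.75
d²(u, site 4) = (-3−(-5.5))² + (5.5−6.5)² + (-1−(-4.5))² = 6.25 + 1 + 12.25 = 19.5
The smallest is to site 3, so u lies in the Voronoi region of site 3.

site 3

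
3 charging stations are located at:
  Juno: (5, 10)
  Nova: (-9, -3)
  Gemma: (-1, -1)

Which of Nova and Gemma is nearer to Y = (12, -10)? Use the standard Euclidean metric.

Compare squared distances:
d²(Y, Nova) = (12−(-9))² + (-10−(-3))² = 441 + 49 = 490
d²(Y, Gemma) = (12−(-1))² + (-10−(-1))² = 169 + 81 = 250
490 > 250, so Gemma is closer.

Gemma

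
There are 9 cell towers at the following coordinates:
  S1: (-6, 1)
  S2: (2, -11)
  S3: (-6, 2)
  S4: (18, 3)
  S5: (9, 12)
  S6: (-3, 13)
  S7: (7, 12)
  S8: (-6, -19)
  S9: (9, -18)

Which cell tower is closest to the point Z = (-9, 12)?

Since √ is increasing, it suffices to compare squared distances:
|ZS1|² = (-9−(-6))² + (12−1)² = 9 + 121 = 130
|ZS2|² = (-9−2)² + (12−(-11))² = 121 + 529 = 650
|ZS3|² = (-9−(-6))² + (12−2)² = 9 + 100 = 109
|ZS4|² = (-9−18)² + (12−3)² = 729 + 81 = 810
|ZS5|² = (-9−9)² + (12−12)² = 324 + 0 = 324
|ZS6|² = (-9−(-3))² + (12−13)² = 36 + 1 = 37
|ZS7|² = (-9−7)² + (12−12)² = 256 + 0 = 256
|ZS8|² = (-9−(-6))² + (12−(-19))² = 9 + 961 = 970
|ZS9|² = (-9−9)² + (12−(-18))² = 324 + 900 = 1224
Minimum is at S6.

S6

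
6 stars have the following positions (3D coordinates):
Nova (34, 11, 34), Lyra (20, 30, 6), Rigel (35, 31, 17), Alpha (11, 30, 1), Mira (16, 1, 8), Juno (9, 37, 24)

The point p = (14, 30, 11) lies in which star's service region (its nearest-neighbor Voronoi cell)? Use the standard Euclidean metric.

Compare squared distances (the ordering matches that of the actual distances):
d²(p, Nova) = (14−34)² + (30−11)² + (11−34)² = 400 + 361 + 529 = 1290
d²(p, Lyra) = (14−20)² + (30−30)² + (11−6)² = 36 + 0 + 25 = 61
d²(p, Rigel) = (14−35)² + (30−31)² + (11−17)² = 441 + 1 + 36 = 478
d²(p, Alpha) = (14−11)² + (30−30)² + (11−1)² = 9 + 0 + 100 = 109
d²(p, Mira) = (14−16)² + (30−1)² + (11−8)² = 4 + 841 + 9 = 854
d²(p, Juno) = (14−9)² + (30−37)² + (11−24)² = 25 + 49 + 169 = 243
Minimum is at Lyra.

Lyra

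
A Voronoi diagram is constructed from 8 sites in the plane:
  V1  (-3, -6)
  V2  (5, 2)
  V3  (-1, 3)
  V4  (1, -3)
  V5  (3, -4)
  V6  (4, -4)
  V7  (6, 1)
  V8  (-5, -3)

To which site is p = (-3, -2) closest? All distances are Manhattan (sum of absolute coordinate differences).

d(p,V1) = |-3−(-3)| + |-2−(-6)| = 0 + 4 = 4
d(p,V2) = |-3−5| + |-2−2| = 8 + 4 = 12
d(p,V3) = |-3−(-1)| + |-2−3| = 2 + 5 = 7
d(p,V4) = |-3−1| + |-2−(-3)| = 4 + 1 = 5
d(p,V5) = |-3−3| + |-2−(-4)| = 6 + 2 = 8
d(p,V6) = |-3−4| + |-2−(-4)| = 7 + 2 = 9
d(p,V7) = |-3−6| + |-2−1| = 9 + 3 = 12
d(p,V8) = |-3−(-5)| + |-2−(-3)| = 2 + 1 = 3
Minimum is at V8.

V8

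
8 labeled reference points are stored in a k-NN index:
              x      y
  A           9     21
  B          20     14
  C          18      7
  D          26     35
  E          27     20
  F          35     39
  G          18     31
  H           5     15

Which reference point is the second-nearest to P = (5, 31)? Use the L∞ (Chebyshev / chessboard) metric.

d(P,A) = max(4, 10) = 10
d(P,B) = max(15, 17) = 17
d(P,C) = max(13, 24) = 24
d(P,D) = max(21, 4) = 21
d(P,E) = max(22, 11) = 22
d(P,F) = max(30, 8) = 30
d(P,G) = max(13, 0) = 13
d(P,H) = max(0, 16) = 16
Sorted ascending: A, G, H, … — the second-nearest is G.

G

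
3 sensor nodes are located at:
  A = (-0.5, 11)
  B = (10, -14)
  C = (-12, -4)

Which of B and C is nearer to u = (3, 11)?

C

Compare squared distances:
|uB|² = (3−10)² + (11−(-14))² = 49 + 625 = 674
|uC|² = (3−(-12))² + (11−(-4))² = 225 + 225 = 450
674 > 450, so C is closer.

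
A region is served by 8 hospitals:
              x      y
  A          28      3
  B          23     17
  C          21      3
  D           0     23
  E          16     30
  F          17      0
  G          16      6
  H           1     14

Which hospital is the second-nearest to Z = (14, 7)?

Squared Euclidean distances:
|ZA|² = (14−28)² + (7−3)² = 196 + 16 = 212
|ZB|² = (14−23)² + (7−17)² = 81 + 100 = 181
|ZC|² = (14−21)² + (7−3)² = 49 + 16 = 65
|ZD|² = (14−0)² + (7−23)² = 196 + 256 = 452
|ZE|² = (14−16)² + (7−30)² = 4 + 529 = 533
|ZF|² = (14−17)² + (7−0)² = 9 + 49 = 58
|ZG|² = (14−16)² + (7−6)² = 4 + 1 = 5
|ZH|² = (14−1)² + (7−14)² = 169 + 49 = 218
Sorted ascending: G, F, C, … — the second-nearest is F.

F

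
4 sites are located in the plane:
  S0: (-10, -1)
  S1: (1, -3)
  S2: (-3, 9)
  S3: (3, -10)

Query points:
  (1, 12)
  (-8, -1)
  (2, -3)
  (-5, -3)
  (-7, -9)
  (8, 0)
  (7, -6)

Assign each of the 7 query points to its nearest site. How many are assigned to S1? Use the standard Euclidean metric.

(1, 12) — d² to each: S0:290, S1:225, S2:25, S3:488 → nearest is S2
(-8, -1) — d² to each: S0:4, S1:85, S2:125, S3:202 → nearest is S0
(2, -3) — d² to each: S0:148, S1:1, S2:169, S3:50 → nearest is S1
(-5, -3) — d² to each: S0:29, S1:36, S2:148, S3:113 → nearest is S0
(-7, -9) — d² to each: S0:73, S1:100, S2:340, S3:101 → nearest is S0
(8, 0) — d² to each: S0:325, S1:58, S2:202, S3:125 → nearest is S1
(7, -6) — d² to each: S0:314, S1:45, S2:325, S3:32 → nearest is S3
2 of the 7 points have S1 as nearest.

2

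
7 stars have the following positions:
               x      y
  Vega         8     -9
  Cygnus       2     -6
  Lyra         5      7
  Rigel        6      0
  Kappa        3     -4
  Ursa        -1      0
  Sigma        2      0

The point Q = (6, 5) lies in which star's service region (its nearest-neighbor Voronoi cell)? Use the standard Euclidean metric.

Squared Euclidean distances:
d²(Q, Vega) = (6−8)² + (5−(-9))² = 4 + 196 = 200
d²(Q, Cygnus) = (6−2)² + (5−(-6))² = 16 + 121 = 137
d²(Q, Lyra) = (6−5)² + (5−7)² = 1 + 4 = 5
d²(Q, Rigel) = (6−6)² + (5−0)² = 0 + 25 = 25
d²(Q, Kappa) = (6−3)² + (5−(-4))² = 9 + 81 = 90
d²(Q, Ursa) = (6−(-1))² + (5−0)² = 49 + 25 = 74
d²(Q, Sigma) = (6−2)² + (5−0)² = 16 + 25 = 41
The smallest is to Lyra, so Q lies in the Voronoi region of Lyra.

Lyra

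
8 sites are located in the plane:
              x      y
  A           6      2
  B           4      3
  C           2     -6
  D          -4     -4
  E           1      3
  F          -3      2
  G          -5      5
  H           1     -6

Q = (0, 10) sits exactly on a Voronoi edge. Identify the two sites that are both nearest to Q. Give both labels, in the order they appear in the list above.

Squared distances from Q to each site:
|QA|² = 36 + 64 = 100
|QB|² = 16 + 49 = 65
|QC|² = 4 + 256 = 260
|QD|² = 16 + 196 = 212
|QE|² = 1 + 49 = 50
|QF|² = 9 + 64 = 73
|QG|² = 25 + 25 = 50
|QH|² = 1 + 256 = 257
Q is equidistant from E and G (both at squared distance 50), and every other site is strictly farther — so Q lies on the E–G Voronoi edge.

E and G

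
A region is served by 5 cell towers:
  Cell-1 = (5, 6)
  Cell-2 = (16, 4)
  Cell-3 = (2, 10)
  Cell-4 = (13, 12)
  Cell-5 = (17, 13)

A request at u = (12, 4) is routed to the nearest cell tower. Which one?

Cell-2

Squared Euclidean distances:
d²(u, Cell-1) = (12−5)² + (4−6)² = 49 + 4 = 53
d²(u, Cell-2) = (12−16)² + (4−4)² = 16 + 0 = 16
d²(u, Cell-3) = (12−2)² + (4−10)² = 100 + 36 = 136
d²(u, Cell-4) = (12−13)² + (4−12)² = 1 + 64 = 65
d²(u, Cell-5) = (12−17)² + (4−13)² = 25 + 81 = 106
The smallest is to Cell-2, so u lies in the Voronoi region of Cell-2.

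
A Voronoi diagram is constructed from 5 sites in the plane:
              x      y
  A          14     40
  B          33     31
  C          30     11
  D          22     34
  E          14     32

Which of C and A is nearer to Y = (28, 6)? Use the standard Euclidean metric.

C

Compare squared distances:
|YC|² = (28−30)² + (6−11)² = 4 + 25 = 29
|YA|² = (28−14)² + (6−40)² = 196 + 1156 = 1352
29 < 1352, so C is closer.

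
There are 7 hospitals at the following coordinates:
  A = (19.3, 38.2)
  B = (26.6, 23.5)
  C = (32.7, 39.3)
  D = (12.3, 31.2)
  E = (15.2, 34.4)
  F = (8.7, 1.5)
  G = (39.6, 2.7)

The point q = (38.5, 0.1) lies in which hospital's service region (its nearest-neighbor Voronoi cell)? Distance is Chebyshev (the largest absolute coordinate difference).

G

d(q,A) = max(19.2, 38.1) = 38.1
d(q,B) = max(11.9, 23.4) = 23.4
d(q,C) = max(5.8, 39.2) = 39.2
d(q,D) = max(26.2, 31.1) = 31.1
d(q,E) = max(23.3, 34.3) = 34.3
d(q,F) = max(29.8, 1.4) = 29.8
d(q,G) = max(1.1, 2.6) = 2.6
The smallest is to G, so q lies in the Voronoi region of G.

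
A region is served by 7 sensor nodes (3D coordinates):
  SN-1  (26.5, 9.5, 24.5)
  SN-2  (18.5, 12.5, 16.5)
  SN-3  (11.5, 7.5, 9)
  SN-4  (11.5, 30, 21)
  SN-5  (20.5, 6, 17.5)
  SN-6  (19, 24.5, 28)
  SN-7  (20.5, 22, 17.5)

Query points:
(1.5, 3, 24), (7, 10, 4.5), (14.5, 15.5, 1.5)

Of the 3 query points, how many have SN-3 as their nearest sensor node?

(1.5, 3, 24) — d² to each: SN-1:667.5, SN-2:435.5, SN-3:345.25, SN-4:838, SN-5:412.25, SN-6:784.5, SN-7:764.25 → nearest is SN-3
(7, 10, 4.5) — d² to each: SN-1:780.5, SN-2:282.5, SN-3:46.75, SN-4:692.5, SN-5:367.25, SN-6:906.5, SN-7:495.25 → nearest is SN-3
(14.5, 15.5, 1.5) — d² to each: SN-1:709, SN-2:250, SN-3:129.25, SN-4:599.5, SN-5:382.25, SN-6:803.5, SN-7:334.25 → nearest is SN-3
3 of the 3 points have SN-3 as nearest.

3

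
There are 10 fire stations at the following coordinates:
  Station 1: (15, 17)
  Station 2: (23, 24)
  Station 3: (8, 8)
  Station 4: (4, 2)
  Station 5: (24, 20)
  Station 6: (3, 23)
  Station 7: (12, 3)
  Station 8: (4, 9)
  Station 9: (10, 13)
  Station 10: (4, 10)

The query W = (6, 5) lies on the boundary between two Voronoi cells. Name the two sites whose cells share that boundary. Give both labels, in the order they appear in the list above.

Station 3 and Station 4

Squared distances from W to each site:
d²(W, Station 1) = (6−15)² + (5−17)² = 81 + 144 = 225
d²(W, Station 2) = (6−23)² + (5−24)² = 289 + 361 = 650
d²(W, Station 3) = (6−8)² + (5−8)² = 4 + 9 = 13
d²(W, Station 4) = (6−4)² + (5−2)² = 4 + 9 = 13
d²(W, Station 5) = (6−24)² + (5−20)² = 324 + 225 = 549
d²(W, Station 6) = (6−3)² + (5−23)² = 9 + 324 = 333
d²(W, Station 7) = (6−12)² + (5−3)² = 36 + 4 = 40
d²(W, Station 8) = (6−4)² + (5−9)² = 4 + 16 = 20
d²(W, Station 9) = (6−10)² + (5−13)² = 16 + 64 = 80
d²(W, Station 10) = (6−4)² + (5−10)² = 4 + 25 = 29
W is equidistant from Station 3 and Station 4 (both at squared distance 13), and every other site is strictly farther — so W lies on the Station 3–Station 4 Voronoi edge.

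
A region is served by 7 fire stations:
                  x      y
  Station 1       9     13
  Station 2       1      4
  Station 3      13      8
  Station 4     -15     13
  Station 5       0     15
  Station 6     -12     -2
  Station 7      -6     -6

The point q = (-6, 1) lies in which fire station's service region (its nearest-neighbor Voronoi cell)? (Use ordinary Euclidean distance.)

Compare squared distances (the ordering matches that of the actual distances):
d²(q, Station 1) = (-6−9)² + (1−13)² = 225 + 144 = 369
d²(q, Station 2) = (-6−1)² + (1−4)² = 49 + 9 = 58
d²(q, Station 3) = (-6−13)² + (1−8)² = 361 + 49 = 410
d²(q, Station 4) = (-6−(-15))² + (1−13)² = 81 + 144 = 225
d²(q, Station 5) = (-6−0)² + (1−15)² = 36 + 196 = 232
d²(q, Station 6) = (-6−(-12))² + (1−(-2))² = 36 + 9 = 45
d²(q, Station 7) = (-6−(-6))² + (1−(-6))² = 0 + 49 = 49
Station 6 is nearest.

Station 6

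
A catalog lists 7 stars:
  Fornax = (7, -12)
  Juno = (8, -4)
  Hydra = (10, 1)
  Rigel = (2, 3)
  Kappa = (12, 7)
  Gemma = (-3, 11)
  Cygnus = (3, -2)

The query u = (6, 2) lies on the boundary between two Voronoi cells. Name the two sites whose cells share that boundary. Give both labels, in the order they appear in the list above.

Squared distances from u to each site:
d²(u, Fornax) = (6−7)² + (2−(-12))² = 1 + 196 = 197
d²(u, Juno) = (6−8)² + (2−(-4))² = 4 + 36 = 40
d²(u, Hydra) = (6−10)² + (2−1)² = 16 + 1 = 17
d²(u, Rigel) = (6−2)² + (2−3)² = 16 + 1 = 17
d²(u, Kappa) = (6−12)² + (2−7)² = 36 + 25 = 61
d²(u, Gemma) = (6−(-3))² + (2−11)² = 81 + 81 = 162
d²(u, Cygnus) = (6−3)² + (2−(-2))² = 9 + 16 = 25
u is equidistant from Hydra and Rigel (both at squared distance 17), and every other site is strictly farther — so u lies on the Hydra–Rigel Voronoi edge.

Hydra and Rigel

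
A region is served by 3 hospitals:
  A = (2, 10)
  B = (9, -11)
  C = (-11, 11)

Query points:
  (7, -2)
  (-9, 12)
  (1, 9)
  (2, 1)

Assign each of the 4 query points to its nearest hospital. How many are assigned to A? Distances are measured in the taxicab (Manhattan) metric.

2

(7, -2) — d to each: A:17, B:11, C:31 → nearest is B
(-9, 12) — d to each: A:13, B:41, C:3 → nearest is C
(1, 9) — d to each: A:2, B:28, C:14 → nearest is A
(2, 1) — d to each: A:9, B:19, C:23 → nearest is A
2 of the 4 points have A as nearest.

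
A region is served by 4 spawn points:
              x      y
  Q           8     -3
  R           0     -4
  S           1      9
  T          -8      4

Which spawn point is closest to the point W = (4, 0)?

Q

Compare squared distances (the ordering matches that of the actual distances):
|WQ|² = (4−8)² + (0−(-3))² = 16 + 9 = 25
|WR|² = (4−0)² + (0−(-4))² = 16 + 16 = 32
|WS|² = (4−1)² + (0−9)² = 9 + 81 = 90
|WT|² = (4−(-8))² + (0−4)² = 144 + 16 = 160
Q is nearest.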